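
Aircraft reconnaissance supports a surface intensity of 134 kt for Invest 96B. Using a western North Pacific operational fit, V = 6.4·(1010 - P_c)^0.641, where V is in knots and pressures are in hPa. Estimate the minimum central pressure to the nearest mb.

ΔP = (V / 6.4)^(1/0.641) = (134/6.4)^1.560.
134/6.4 = 20.938; 20.938^1.560 ≈ 115.01 mb.
P_c = 1010 − 115.01 = 894.99 ≈ 895 mb.

895 mb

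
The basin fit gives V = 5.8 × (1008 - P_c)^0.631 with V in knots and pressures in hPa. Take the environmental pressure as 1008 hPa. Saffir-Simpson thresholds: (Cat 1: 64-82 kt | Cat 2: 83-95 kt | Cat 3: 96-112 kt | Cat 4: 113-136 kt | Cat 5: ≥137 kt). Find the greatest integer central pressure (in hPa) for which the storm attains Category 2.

Category 2 begins at V = 83 kt.
Required ΔP = (83/5.8)^(1/0.631) = 14.310^1.585 ≈ 67.84 hPa.
P_c ≤ 1008 − 67.84 = 940.16, so the highest integer P_c is 940 hPa.

940 hPa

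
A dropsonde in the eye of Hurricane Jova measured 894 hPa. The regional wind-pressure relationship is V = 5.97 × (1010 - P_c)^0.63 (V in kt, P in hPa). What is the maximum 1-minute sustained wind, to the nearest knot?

119 kt

ΔP = 1010 − 894 = 116 hPa.
116^0.63 ≈ 19.981.
V ≈ 5.97 × 19.981 ≈ 119.3 kt.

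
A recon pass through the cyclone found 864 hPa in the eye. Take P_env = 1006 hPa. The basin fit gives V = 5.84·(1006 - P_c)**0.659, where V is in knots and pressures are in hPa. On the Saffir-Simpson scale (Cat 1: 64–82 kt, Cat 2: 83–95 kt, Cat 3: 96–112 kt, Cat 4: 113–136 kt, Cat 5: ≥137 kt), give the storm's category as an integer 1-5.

ΔP = 1006 − 864 = 142 hPa.
V ≈ 5.84 × 142^0.659 = 5.84 × 26.20 ≈ 153 kt.
153 kt falls in the Category 5 band.

5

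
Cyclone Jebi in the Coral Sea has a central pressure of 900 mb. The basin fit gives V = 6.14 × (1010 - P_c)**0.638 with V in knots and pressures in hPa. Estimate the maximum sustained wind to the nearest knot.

123 kt

ΔP = 1010 − 900 = 110 mb.
110^0.638 ≈ 20.064.
V ≈ 6.14 × 20.064 ≈ 123.2 kt.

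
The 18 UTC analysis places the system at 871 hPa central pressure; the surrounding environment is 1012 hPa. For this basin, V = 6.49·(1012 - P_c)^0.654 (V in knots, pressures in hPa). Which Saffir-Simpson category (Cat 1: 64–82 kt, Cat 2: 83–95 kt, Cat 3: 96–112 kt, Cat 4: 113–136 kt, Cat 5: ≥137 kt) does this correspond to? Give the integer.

5

ΔP = 1012 − 871 = 141 hPa.
V ≈ 6.49 × 141^0.654 = 6.49 × 25.44 ≈ 165 kt.
165 kt falls in the Category 5 band.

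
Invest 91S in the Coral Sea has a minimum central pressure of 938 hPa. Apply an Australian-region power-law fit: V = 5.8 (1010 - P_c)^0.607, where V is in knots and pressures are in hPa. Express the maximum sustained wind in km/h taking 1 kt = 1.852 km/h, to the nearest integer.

144 km/h

ΔP = 1010 − 938 = 72 hPa.
V ≈ 5.8 × 72^0.607 = 5.8 × 13.409 ≈ 77.773 kt.
77.773 × 1.852 ≈ 144.04 km/h → 144 km/h.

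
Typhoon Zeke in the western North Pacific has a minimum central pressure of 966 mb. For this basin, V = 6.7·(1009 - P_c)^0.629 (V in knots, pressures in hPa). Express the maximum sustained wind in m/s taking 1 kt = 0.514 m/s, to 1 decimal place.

ΔP = 1009 − 966 = 43 mb.
V ≈ 6.7 × 43^0.629 = 6.7 × 10.653 ≈ 71.372 kt.
71.372 × 0.514 ≈ 36.69 m/s → 36.7 m/s.

36.7 m/s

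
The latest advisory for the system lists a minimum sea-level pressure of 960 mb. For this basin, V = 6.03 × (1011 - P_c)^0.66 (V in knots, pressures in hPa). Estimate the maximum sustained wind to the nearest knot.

81 kt

ΔP = 1011 − 960 = 51 mb.
51^0.66 ≈ 13.397.
V ≈ 6.03 × 13.397 ≈ 80.8 kt.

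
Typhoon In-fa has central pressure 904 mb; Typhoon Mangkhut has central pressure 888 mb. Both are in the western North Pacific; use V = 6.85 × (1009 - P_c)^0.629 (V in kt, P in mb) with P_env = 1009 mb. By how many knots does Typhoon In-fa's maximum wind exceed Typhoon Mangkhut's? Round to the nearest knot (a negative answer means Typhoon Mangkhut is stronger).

-12 kt

Typhoon In-fa: ΔP = 105; V ≈ 6.85 × 105^0.629 ≈ 127.94 kt.
Typhoon Mangkhut: ΔP = 121; V ≈ 6.85 × 121^0.629 ≈ 139.88 kt.
Difference ≈ 127.94 − 139.88 = -11.94 → -12 kt.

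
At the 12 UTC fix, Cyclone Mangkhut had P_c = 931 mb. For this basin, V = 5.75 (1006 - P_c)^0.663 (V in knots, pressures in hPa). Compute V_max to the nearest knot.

ΔP = 1006 − 931 = 75 mb.
75^0.663 ≈ 17.505.
V ≈ 5.75 × 17.505 ≈ 100.7 kt.

101 kt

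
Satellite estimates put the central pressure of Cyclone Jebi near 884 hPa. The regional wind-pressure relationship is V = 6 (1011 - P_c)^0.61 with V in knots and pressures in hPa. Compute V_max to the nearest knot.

115 kt

ΔP = 1011 − 884 = 127 hPa.
127^0.61 ≈ 19.201.
V ≈ 6 × 19.201 ≈ 115.2 kt.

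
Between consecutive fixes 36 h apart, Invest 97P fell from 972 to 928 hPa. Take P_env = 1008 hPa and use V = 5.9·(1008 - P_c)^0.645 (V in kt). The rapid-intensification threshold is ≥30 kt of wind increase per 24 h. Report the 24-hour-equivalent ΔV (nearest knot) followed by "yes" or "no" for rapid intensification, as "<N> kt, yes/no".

V₁: ΔP = 36, V ≈ 5.9 × 36^0.645 ≈ 59.52 kt.
V₂: ΔP = 80, V ≈ 5.9 × 80^0.645 ≈ 99.62 kt.
ΔV over 36 h = 40.10 kt → 24 h equivalent = 40.10 × 24/36 ≈ 26.73 kt.
27 kt < 30 kt ⇒ not rapid intensification.

27 kt, no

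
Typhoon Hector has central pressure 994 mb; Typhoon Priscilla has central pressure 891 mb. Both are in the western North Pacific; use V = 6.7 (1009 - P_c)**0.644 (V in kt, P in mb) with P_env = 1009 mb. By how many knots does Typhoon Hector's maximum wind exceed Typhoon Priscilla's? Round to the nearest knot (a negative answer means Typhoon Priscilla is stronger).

-106 kt

Typhoon Hector: ΔP = 15; V ≈ 6.7 × 15^0.644 ≈ 38.32 kt.
Typhoon Priscilla: ΔP = 118; V ≈ 6.7 × 118^0.644 ≈ 144.67 kt.
Difference ≈ 38.32 − 144.67 = -106.35 → -106 kt.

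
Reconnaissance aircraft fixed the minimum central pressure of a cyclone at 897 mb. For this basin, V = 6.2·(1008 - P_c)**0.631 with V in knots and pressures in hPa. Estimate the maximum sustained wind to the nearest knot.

121 kt

ΔP = 1008 − 897 = 111 mb.
111^0.631 ≈ 19.525.
V ≈ 6.2 × 19.525 ≈ 121.1 kt.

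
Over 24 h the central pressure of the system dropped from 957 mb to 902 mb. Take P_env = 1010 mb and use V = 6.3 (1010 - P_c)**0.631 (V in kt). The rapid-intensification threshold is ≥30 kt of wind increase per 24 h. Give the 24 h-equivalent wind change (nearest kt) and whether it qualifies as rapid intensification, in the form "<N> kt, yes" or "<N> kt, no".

V₁: ΔP = 53, V ≈ 6.3 × 53^0.631 ≈ 77.15 kt.
V₂: ΔP = 108, V ≈ 6.3 × 108^0.631 ≈ 120.90 kt.
ΔV over 24 h = 43.75 kt → 24 h equivalent = 43.75 × 24/24 ≈ 43.75 kt.
44 kt ≥ 30 kt ⇒ rapid intensification.

44 kt, yes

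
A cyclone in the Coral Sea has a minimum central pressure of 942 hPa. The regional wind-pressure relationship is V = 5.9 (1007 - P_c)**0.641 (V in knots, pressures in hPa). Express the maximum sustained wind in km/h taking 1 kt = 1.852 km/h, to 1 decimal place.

ΔP = 1007 − 942 = 65 hPa.
V ≈ 5.9 × 65^0.641 = 5.9 × 14.524 ≈ 85.690 kt.
85.690 × 1.852 ≈ 158.70 km/h → 158.7 km/h.

158.7 km/h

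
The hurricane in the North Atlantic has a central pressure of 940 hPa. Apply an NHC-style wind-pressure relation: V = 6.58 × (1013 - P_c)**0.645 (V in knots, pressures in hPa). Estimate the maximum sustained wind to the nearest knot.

105 kt

ΔP = 1013 − 940 = 73 hPa.
73^0.645 ≈ 15.916.
V ≈ 6.58 × 15.916 ≈ 104.7 kt.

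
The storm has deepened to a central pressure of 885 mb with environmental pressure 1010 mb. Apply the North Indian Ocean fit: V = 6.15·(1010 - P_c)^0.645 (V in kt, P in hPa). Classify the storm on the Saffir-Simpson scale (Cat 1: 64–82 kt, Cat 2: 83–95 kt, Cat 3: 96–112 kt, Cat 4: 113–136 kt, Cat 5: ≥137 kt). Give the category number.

5

ΔP = 1010 − 885 = 125 mb.
V ≈ 6.15 × 125^0.645 = 6.15 × 22.52 ≈ 138 kt.
138 kt falls in the Category 5 band.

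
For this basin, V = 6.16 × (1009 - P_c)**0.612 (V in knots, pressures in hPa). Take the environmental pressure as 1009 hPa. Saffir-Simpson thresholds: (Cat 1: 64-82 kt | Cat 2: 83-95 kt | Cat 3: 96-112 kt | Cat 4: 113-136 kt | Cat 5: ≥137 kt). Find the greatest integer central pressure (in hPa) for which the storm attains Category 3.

Category 3 begins at V = 96 kt.
Required ΔP = (96/6.16)^(1/0.612) = 15.584^1.634 ≈ 88.89 hPa.
P_c ≤ 1009 − 88.89 = 920.11, so the highest integer P_c is 920 hPa.

920 hPa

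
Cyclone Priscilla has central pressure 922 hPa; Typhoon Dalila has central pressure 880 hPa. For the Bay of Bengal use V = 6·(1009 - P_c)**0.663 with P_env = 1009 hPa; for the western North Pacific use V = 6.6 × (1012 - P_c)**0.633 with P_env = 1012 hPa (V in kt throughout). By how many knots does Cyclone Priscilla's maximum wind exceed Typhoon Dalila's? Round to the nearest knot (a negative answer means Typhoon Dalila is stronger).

Cyclone Priscilla: ΔP = 87; V ≈ 6 × 87^0.663 ≈ 115.89 kt.
Typhoon Dalila: ΔP = 132; V ≈ 6.6 × 132^0.633 ≈ 145.17 kt.
Difference ≈ 115.89 − 145.17 = -29.28 → -29 kt.

-29 kt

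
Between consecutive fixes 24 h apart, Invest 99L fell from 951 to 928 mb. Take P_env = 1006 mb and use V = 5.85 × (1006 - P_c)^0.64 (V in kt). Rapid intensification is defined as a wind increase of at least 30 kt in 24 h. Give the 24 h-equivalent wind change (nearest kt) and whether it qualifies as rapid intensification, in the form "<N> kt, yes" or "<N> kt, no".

19 kt, no

V₁: ΔP = 55, V ≈ 5.85 × 55^0.64 ≈ 76.03 kt.
V₂: ΔP = 78, V ≈ 5.85 × 78^0.64 ≈ 95.08 kt.
ΔV over 24 h = 19.05 kt → 24 h equivalent = 19.05 × 24/24 ≈ 19.05 kt.
19 kt < 30 kt ⇒ not rapid intensification.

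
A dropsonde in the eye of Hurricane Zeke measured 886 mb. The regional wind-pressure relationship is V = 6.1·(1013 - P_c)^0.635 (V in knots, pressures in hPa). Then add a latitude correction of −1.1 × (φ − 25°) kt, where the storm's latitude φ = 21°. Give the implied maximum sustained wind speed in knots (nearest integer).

ΔP = 1013 − 886 = 127 mb.
127^0.635 ≈ 21.673.
V ≈ 6.1 × 21.673 ≈ 132.2 kt.
Latitude correction: −1.1 × (21 − 25) = 4.4 kt.
Corrected V ≈ 136.6 kt → 137 kt.

137 kt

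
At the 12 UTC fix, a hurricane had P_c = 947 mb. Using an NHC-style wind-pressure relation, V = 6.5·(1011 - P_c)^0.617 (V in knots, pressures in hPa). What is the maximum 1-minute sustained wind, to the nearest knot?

85 kt

ΔP = 1011 − 947 = 64 mb.
64^0.617 ≈ 13.014.
V ≈ 6.5 × 13.014 ≈ 84.6 kt.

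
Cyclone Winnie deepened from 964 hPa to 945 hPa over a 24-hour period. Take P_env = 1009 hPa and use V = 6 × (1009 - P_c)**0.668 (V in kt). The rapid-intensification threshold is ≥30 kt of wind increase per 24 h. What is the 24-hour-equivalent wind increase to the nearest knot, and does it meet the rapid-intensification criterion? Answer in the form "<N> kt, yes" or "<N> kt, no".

20 kt, no

V₁: ΔP = 45, V ≈ 6 × 45^0.668 ≈ 76.30 kt.
V₂: ΔP = 64, V ≈ 6 × 64^0.668 ≈ 96.53 kt.
ΔV over 24 h = 20.23 kt → 24 h equivalent = 20.23 × 24/24 ≈ 20.23 kt.
20 kt < 30 kt ⇒ not rapid intensification.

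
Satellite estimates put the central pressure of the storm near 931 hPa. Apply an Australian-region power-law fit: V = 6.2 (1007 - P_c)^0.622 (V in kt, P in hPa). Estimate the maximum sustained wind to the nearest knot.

ΔP = 1007 − 931 = 76 hPa.
76^0.622 ≈ 14.787.
V ≈ 6.2 × 14.787 ≈ 91.7 kt.

92 kt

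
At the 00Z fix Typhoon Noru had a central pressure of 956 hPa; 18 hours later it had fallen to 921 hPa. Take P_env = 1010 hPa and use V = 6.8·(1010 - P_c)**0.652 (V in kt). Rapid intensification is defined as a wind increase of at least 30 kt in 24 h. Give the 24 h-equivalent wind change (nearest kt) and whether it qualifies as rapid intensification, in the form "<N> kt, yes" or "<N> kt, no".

47 kt, yes

V₁: ΔP = 54, V ≈ 6.8 × 54^0.652 ≈ 91.63 kt.
V₂: ΔP = 89, V ≈ 6.8 × 89^0.652 ≈ 126.91 kt.
ΔV over 18 h = 35.28 kt → 24 h equivalent = 35.28 × 24/18 ≈ 47.04 kt.
47 kt ≥ 30 kt ⇒ rapid intensification.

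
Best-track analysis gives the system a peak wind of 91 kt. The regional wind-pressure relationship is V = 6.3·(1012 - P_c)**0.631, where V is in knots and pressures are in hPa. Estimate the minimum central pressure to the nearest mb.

943 mb

ΔP = (V / 6.3)^(1/0.631) = (91/6.3)^1.585.
91/6.3 = 14.444; 14.444^1.585 ≈ 68.85 mb.
P_c = 1012 − 68.85 = 943.15 ≈ 943 mb.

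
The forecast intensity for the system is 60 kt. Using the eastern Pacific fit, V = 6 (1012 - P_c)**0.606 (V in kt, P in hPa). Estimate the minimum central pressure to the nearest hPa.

967 hPa

ΔP = (V / 6)^(1/0.606) = (60/6)^1.650.
60/6 = 10.000; 10.000^1.650 ≈ 44.69 hPa.
P_c = 1012 − 44.69 = 967.31 ≈ 967 hPa.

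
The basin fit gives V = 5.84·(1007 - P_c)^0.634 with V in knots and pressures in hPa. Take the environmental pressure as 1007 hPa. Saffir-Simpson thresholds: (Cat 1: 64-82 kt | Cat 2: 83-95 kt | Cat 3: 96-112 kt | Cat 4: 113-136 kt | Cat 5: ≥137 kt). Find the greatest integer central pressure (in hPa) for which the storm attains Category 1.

963 hPa

Category 1 begins at V = 64 kt.
Required ΔP = (64/5.84)^(1/0.634) = 10.959^1.577 ≈ 43.65 hPa.
P_c ≤ 1007 − 43.65 = 963.35, so the highest integer P_c is 963 hPa.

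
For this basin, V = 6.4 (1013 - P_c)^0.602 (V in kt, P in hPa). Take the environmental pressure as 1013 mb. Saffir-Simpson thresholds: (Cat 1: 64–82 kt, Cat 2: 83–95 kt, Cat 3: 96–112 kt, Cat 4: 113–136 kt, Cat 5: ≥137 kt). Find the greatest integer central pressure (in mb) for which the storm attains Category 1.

Category 1 begins at V = 64 kt.
Required ΔP = (64/6.4)^(1/0.602) = 10.000^1.661 ≈ 45.83 mb.
P_c ≤ 1013 − 45.83 = 967.17, so the highest integer P_c is 967 mb.

967 mb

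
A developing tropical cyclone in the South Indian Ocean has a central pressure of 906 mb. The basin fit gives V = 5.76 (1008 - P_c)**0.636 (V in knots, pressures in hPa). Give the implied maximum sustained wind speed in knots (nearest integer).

109 kt

ΔP = 1008 − 906 = 102 mb.
102^0.636 ≈ 18.944.
V ≈ 5.76 × 18.944 ≈ 109.1 kt.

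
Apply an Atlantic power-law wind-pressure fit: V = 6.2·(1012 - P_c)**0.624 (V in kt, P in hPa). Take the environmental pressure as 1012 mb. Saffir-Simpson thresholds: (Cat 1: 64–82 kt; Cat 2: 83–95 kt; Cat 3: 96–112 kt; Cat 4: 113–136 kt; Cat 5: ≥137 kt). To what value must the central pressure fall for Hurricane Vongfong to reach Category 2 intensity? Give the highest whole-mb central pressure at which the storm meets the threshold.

948 mb

Category 2 begins at V = 83 kt.
Required ΔP = (83/6.2)^(1/0.624) = 13.387^1.603 ≈ 63.91 mb.
P_c ≤ 1012 − 63.91 = 948.09, so the highest integer P_c is 948 mb.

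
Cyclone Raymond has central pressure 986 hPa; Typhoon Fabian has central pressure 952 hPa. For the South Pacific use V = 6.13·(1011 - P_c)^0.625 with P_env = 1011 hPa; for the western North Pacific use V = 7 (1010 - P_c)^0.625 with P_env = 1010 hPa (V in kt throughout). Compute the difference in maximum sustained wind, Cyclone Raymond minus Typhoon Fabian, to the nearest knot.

-43 kt

Cyclone Raymond: ΔP = 25; V ≈ 6.13 × 25^0.625 ≈ 45.83 kt.
Typhoon Fabian: ΔP = 58; V ≈ 7 × 58^0.625 ≈ 88.56 kt.
Difference ≈ 45.83 − 88.56 = -42.73 → -43 kt.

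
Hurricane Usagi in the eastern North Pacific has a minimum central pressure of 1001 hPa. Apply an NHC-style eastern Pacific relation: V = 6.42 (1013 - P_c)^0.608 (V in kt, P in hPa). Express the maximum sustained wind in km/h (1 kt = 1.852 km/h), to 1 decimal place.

53.9 km/h

ΔP = 1013 − 1001 = 12 hPa.
V ≈ 6.42 × 12^0.608 = 6.42 × 4.530 ≈ 29.086 kt.
29.086 × 1.852 ≈ 53.87 km/h → 53.9 km/h.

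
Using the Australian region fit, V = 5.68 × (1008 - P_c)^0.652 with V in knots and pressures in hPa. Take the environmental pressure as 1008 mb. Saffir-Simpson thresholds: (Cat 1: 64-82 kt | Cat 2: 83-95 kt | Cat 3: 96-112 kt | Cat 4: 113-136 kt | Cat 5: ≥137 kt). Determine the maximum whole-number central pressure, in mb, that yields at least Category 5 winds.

Category 5 begins at V = 137 kt.
Required ΔP = (137/5.68)^(1/0.652) = 24.120^1.534 ≈ 131.89 mb.
P_c ≤ 1008 − 131.89 = 876.11, so the highest integer P_c is 876 mb.

876 mb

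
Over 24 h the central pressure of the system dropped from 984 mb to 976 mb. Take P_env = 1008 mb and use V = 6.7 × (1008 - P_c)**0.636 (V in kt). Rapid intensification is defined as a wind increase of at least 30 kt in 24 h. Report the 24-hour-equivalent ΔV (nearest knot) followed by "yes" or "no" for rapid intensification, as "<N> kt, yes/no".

10 kt, no

V₁: ΔP = 24, V ≈ 6.7 × 24^0.636 ≈ 50.57 kt.
V₂: ΔP = 32, V ≈ 6.7 × 32^0.636 ≈ 60.72 kt.
ΔV over 24 h = 10.15 kt → 24 h equivalent = 10.15 × 24/24 ≈ 10.15 kt.
10 kt < 30 kt ⇒ not rapid intensification.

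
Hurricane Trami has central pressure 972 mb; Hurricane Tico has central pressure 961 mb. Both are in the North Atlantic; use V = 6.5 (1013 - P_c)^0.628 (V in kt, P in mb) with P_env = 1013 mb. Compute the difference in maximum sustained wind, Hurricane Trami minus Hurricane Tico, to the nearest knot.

-11 kt

Hurricane Trami: ΔP = 41; V ≈ 6.5 × 41^0.628 ≈ 66.95 kt.
Hurricane Tico: ΔP = 52; V ≈ 6.5 × 52^0.628 ≈ 77.73 kt.
Difference ≈ 66.95 − 77.73 = -10.78 → -11 kt.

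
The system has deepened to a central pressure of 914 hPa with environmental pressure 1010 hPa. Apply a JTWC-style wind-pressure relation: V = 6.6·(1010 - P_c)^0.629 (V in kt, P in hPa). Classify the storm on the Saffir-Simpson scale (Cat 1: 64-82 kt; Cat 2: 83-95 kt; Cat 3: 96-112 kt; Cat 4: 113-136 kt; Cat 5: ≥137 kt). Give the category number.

ΔP = 1010 − 914 = 96 hPa.
V ≈ 6.6 × 96^0.629 = 6.6 × 17.65 ≈ 117 kt.
117 kt falls in the Category 4 band.

4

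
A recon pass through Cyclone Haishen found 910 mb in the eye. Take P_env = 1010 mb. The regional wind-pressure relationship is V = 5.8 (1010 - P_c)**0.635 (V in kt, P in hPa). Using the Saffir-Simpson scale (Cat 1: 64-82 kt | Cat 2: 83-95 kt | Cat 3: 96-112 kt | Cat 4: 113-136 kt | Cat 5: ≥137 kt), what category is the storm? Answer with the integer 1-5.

3

ΔP = 1010 − 910 = 100 mb.
V ≈ 5.8 × 100^0.635 = 5.8 × 18.62 ≈ 108 kt.
108 kt falls in the Category 3 band.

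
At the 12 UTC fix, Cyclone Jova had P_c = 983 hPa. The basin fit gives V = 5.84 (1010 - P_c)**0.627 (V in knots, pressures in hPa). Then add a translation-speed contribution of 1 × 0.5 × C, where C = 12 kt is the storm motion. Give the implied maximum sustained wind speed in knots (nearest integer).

ΔP = 1010 − 983 = 27 hPa.
27^0.627 ≈ 7.897.
V ≈ 5.84 × 7.897 ≈ 46.1 kt.
Translation term: 1 × 0.5 × 12 = 6 kt.
Corrected V ≈ 52.1 kt → 52 kt.

52 kt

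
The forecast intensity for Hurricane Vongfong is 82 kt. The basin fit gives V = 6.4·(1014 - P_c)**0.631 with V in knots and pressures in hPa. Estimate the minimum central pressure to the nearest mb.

ΔP = (V / 6.4)^(1/0.631) = (82/6.4)^1.585.
82/6.4 = 12.812; 12.812^1.585 ≈ 56.93 mb.
P_c = 1014 − 56.93 = 957.07 ≈ 957 mb.

957 mb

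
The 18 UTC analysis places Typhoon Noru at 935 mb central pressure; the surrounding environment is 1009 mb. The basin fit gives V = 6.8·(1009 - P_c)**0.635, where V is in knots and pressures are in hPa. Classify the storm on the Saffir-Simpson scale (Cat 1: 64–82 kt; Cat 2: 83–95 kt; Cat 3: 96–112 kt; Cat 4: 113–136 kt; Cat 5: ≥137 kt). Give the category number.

ΔP = 1009 − 935 = 74 mb.
V ≈ 6.8 × 74^0.635 = 6.8 × 15.38 ≈ 105 kt.
105 kt falls in the Category 3 band.

3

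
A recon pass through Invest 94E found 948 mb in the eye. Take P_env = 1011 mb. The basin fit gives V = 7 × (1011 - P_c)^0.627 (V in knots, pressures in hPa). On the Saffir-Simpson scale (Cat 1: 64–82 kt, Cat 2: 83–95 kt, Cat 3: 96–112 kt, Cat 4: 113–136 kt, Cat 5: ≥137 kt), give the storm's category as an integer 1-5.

ΔP = 1011 − 948 = 63 mb.
V ≈ 7 × 63^0.627 = 7 × 13.43 ≈ 94 kt.
94 kt falls in the Category 2 band.

2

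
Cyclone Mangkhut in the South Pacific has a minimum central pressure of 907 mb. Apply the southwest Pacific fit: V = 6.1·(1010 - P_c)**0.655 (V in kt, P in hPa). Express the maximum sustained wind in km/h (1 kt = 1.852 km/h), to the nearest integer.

ΔP = 1010 − 907 = 103 mb.
V ≈ 6.1 × 103^0.655 = 6.1 × 20.817 ≈ 126.981 kt.
126.981 × 1.852 ≈ 235.17 km/h → 235 km/h.

235 km/h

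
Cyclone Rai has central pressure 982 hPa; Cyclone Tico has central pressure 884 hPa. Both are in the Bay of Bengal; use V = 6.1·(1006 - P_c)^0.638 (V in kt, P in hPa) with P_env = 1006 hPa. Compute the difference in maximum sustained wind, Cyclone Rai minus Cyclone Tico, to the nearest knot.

-84 kt

Cyclone Rai: ΔP = 24; V ≈ 6.1 × 24^0.638 ≈ 46.33 kt.
Cyclone Tico: ΔP = 122; V ≈ 6.1 × 122^0.638 ≈ 130.75 kt.
Difference ≈ 46.33 − 130.75 = -84.42 → -84 kt.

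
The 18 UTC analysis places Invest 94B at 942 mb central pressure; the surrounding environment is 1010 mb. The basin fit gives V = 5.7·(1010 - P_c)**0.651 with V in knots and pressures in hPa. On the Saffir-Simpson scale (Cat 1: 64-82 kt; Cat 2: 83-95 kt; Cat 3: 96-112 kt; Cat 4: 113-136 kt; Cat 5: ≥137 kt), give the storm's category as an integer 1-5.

2

ΔP = 1010 − 942 = 68 mb.
V ≈ 5.7 × 68^0.651 = 5.7 × 15.59 ≈ 89 kt.
89 kt falls in the Category 2 band.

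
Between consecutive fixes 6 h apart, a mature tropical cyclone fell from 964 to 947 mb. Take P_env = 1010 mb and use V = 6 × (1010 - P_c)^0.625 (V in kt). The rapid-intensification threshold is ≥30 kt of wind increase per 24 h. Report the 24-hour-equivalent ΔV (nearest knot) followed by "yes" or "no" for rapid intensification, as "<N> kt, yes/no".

V₁: ΔP = 46, V ≈ 6 × 46^0.625 ≈ 65.67 kt.
V₂: ΔP = 63, V ≈ 6 × 63^0.625 ≈ 79.94 kt.
ΔV over 6 h = 14.27 kt → 24 h equivalent = 14.27 × 24/6 ≈ 57.08 kt.
57 kt ≥ 30 kt ⇒ rapid intensification.

57 kt, yes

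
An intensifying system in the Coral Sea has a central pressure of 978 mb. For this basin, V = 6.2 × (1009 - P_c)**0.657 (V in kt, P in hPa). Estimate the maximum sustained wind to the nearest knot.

59 kt

ΔP = 1009 − 978 = 31 mb.
31^0.657 ≈ 9.546.
V ≈ 6.2 × 9.546 ≈ 59.2 kt.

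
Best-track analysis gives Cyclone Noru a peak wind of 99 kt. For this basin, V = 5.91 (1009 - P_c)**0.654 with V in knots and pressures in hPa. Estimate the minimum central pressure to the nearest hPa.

ΔP = (V / 5.91)^(1/0.654) = (99/5.91)^1.529.
99/5.91 = 16.751; 16.751^1.529 ≈ 74.41 hPa.
P_c = 1009 − 74.41 = 934.59 ≈ 935 hPa.

935 hPa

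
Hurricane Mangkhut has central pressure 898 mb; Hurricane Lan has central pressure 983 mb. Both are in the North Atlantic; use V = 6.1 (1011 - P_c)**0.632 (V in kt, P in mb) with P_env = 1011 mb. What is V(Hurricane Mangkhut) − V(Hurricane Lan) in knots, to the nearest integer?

71 kt

Hurricane Mangkhut: ΔP = 113; V ≈ 6.1 × 113^0.632 ≈ 121.03 kt.
Hurricane Lan: ΔP = 28; V ≈ 6.1 × 28^0.632 ≈ 50.11 kt.
Difference ≈ 121.03 − 50.11 = 70.92 → 71 kt.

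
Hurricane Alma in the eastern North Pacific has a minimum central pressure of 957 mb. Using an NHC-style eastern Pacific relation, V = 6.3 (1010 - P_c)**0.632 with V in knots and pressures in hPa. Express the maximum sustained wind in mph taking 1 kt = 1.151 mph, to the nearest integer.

ΔP = 1010 − 957 = 53 mb.
V ≈ 6.3 × 53^0.632 = 6.3 × 12.295 ≈ 77.461 kt.
77.461 × 1.151 ≈ 89.16 mph → 89 mph.

89 mph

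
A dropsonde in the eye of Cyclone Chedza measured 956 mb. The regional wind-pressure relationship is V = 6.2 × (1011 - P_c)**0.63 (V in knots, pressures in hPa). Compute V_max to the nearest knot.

ΔP = 1011 − 956 = 55 mb.
55^0.63 ≈ 12.486.
V ≈ 6.2 × 12.486 ≈ 77.4 kt.

77 kt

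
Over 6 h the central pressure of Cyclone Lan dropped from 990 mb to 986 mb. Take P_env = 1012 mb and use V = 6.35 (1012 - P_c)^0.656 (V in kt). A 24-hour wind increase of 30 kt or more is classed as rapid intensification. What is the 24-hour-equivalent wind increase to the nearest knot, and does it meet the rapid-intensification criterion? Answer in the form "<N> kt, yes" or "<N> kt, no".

V₁: ΔP = 22, V ≈ 6.35 × 22^0.656 ≈ 48.24 kt.
V₂: ΔP = 26, V ≈ 6.35 × 26^0.656 ≈ 53.83 kt.
ΔV over 6 h = 5.59 kt → 24 h equivalent = 5.59 × 24/6 ≈ 22.36 kt.
22 kt < 30 kt ⇒ not rapid intensification.

22 kt, no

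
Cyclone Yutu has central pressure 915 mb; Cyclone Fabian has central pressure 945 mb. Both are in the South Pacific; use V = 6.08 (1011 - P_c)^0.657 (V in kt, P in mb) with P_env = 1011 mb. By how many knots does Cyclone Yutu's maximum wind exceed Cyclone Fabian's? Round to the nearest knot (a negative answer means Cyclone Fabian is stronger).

Cyclone Yutu: ΔP = 96; V ≈ 6.08 × 96^0.657 ≈ 121.97 kt.
Cyclone Fabian: ΔP = 66; V ≈ 6.08 × 66^0.657 ≈ 95.36 kt.
Difference ≈ 121.97 − 95.36 = 26.61 → 27 kt.

27 kt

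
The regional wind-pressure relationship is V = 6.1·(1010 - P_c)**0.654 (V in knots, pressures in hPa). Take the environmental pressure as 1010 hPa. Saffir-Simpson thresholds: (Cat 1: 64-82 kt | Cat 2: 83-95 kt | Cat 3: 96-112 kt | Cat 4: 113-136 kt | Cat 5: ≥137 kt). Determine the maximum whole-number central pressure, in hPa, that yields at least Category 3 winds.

Category 3 begins at V = 96 kt.
Required ΔP = (96/6.1)^(1/0.654) = 15.738^1.529 ≈ 67.64 hPa.
P_c ≤ 1010 − 67.64 = 942.36, so the highest integer P_c is 942 hPa.

942 hPa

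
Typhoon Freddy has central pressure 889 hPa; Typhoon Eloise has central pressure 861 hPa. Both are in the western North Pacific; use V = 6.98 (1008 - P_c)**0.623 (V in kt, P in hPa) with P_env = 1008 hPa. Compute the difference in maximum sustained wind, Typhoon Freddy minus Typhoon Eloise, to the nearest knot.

Typhoon Freddy: ΔP = 119; V ≈ 6.98 × 119^0.623 ≈ 137.06 kt.
Typhoon Eloise: ΔP = 147; V ≈ 6.98 × 147^0.623 ≈ 156.35 kt.
Difference ≈ 137.06 − 156.35 = -19.29 → -19 kt.

-19 kt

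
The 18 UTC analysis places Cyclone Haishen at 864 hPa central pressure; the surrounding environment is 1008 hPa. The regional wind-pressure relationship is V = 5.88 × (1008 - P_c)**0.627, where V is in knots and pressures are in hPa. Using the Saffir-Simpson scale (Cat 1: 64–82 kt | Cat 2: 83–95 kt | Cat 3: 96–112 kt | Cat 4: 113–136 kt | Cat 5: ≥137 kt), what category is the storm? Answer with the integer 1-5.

ΔP = 1008 − 864 = 144 hPa.
V ≈ 5.88 × 144^0.627 = 5.88 × 22.56 ≈ 133 kt.
133 kt falls in the Category 4 band.

4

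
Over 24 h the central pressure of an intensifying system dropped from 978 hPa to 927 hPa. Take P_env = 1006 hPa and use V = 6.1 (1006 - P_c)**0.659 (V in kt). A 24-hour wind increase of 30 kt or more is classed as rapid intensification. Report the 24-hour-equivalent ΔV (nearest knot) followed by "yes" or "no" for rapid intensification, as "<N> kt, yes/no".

54 kt, yes

V₁: ΔP = 28, V ≈ 6.1 × 28^0.659 ≈ 54.83 kt.
V₂: ΔP = 79, V ≈ 6.1 × 79^0.659 ≈ 108.61 kt.
ΔV over 24 h = 53.78 kt → 24 h equivalent = 53.78 × 24/24 ≈ 53.78 kt.
54 kt ≥ 30 kt ⇒ rapid intensification.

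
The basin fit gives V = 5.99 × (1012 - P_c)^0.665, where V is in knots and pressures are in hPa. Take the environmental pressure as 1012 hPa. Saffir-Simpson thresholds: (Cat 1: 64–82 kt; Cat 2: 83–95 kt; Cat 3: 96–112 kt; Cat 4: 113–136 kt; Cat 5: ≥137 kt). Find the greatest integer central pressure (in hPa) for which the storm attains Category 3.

Category 3 begins at V = 96 kt.
Required ΔP = (96/5.99)^(1/0.665) = 16.027^1.504 ≈ 64.83 hPa.
P_c ≤ 1012 − 64.83 = 947.17, so the highest integer P_c is 947 hPa.

947 hPa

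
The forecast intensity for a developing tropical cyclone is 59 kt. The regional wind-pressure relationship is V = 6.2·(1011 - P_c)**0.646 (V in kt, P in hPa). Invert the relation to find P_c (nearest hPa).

978 hPa

ΔP = (V / 6.2)^(1/0.646) = (59/6.2)^1.548.
59/6.2 = 9.516; 9.516^1.548 ≈ 32.71 hPa.
P_c = 1011 − 32.71 = 978.29 ≈ 978 hPa.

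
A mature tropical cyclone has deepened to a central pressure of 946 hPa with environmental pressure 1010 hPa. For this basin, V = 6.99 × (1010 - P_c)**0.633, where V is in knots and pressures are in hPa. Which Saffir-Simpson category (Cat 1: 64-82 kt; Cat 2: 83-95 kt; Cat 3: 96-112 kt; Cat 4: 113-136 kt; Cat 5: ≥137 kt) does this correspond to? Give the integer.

3

ΔP = 1010 − 946 = 64 hPa.
V ≈ 6.99 × 64^0.633 = 6.99 × 13.91 ≈ 97 kt.
97 kt falls in the Category 3 band.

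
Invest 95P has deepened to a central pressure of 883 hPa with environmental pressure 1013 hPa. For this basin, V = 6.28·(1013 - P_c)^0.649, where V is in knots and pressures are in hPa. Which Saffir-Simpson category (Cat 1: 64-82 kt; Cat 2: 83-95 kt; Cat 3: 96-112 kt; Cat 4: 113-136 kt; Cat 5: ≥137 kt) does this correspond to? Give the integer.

ΔP = 1013 − 883 = 130 hPa.
V ≈ 6.28 × 130^0.649 = 6.28 × 23.55 ≈ 148 kt.
148 kt falls in the Category 5 band.

5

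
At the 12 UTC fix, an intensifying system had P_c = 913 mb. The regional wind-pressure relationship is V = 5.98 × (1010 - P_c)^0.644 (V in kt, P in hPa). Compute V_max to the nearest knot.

ΔP = 1010 − 913 = 97 mb.
97^0.644 ≈ 19.032.
V ≈ 5.98 × 19.032 ≈ 113.8 kt.

114 kt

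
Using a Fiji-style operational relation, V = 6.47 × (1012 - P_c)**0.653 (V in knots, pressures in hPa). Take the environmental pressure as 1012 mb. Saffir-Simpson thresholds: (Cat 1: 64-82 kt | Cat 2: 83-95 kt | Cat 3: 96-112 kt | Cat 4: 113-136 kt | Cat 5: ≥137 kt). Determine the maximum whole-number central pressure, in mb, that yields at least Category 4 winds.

932 mb

Category 4 begins at V = 113 kt.
Required ΔP = (113/6.47)^(1/0.653) = 17.465^1.531 ≈ 79.85 mb.
P_c ≤ 1012 − 79.85 = 932.15, so the highest integer P_c is 932 mb.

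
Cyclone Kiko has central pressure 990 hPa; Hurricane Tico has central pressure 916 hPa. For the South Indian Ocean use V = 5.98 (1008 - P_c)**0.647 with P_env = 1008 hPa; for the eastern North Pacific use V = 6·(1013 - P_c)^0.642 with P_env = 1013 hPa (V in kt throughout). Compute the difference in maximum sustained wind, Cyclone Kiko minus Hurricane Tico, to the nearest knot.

-74 kt

Cyclone Kiko: ΔP = 18; V ≈ 5.98 × 18^0.647 ≈ 38.80 kt.
Hurricane Tico: ΔP = 97; V ≈ 6 × 97^0.642 ≈ 113.15 kt.
Difference ≈ 38.80 − 113.15 = -74.35 → -74 kt.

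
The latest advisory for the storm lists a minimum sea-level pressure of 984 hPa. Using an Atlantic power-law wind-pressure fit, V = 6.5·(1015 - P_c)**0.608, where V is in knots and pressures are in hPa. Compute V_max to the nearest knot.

ΔP = 1015 − 984 = 31 hPa.
31^0.608 ≈ 8.068.
V ≈ 6.5 × 8.068 ≈ 52.4 kt.

52 kt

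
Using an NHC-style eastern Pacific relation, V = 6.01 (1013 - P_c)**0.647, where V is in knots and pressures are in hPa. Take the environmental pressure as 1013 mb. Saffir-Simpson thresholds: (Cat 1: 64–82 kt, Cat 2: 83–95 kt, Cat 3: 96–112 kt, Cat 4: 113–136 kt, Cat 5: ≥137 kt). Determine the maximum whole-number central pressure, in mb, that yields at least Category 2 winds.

955 mb

Category 2 begins at V = 83 kt.
Required ΔP = (83/6.01)^(1/0.647) = 13.810^1.546 ≈ 57.85 mb.
P_c ≤ 1013 − 57.85 = 955.15, so the highest integer P_c is 955 mb.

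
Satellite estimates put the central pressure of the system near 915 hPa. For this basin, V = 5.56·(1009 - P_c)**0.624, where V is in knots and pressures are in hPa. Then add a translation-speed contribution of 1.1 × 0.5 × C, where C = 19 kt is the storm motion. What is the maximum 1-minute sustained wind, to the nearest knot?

ΔP = 1009 − 915 = 94 hPa.
94^0.624 ≈ 17.031.
V ≈ 5.56 × 17.031 ≈ 94.7 kt.
Translation term: 1.1 × 0.5 × 19 = 10.45 kt.
Corrected V ≈ 105.15 kt → 105 kt.

105 kt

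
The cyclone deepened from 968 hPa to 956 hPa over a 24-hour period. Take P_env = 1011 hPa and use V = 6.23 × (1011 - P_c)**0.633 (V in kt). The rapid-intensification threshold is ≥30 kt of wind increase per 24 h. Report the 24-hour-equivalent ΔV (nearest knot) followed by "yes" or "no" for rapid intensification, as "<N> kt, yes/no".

V₁: ΔP = 43, V ≈ 6.23 × 43^0.633 ≈ 67.37 kt.
V₂: ΔP = 55, V ≈ 6.23 × 55^0.633 ≈ 78.73 kt.
ΔV over 24 h = 11.36 kt → 24 h equivalent = 11.36 × 24/24 ≈ 11.36 kt.
11 kt < 30 kt ⇒ not rapid intensification.

11 kt, no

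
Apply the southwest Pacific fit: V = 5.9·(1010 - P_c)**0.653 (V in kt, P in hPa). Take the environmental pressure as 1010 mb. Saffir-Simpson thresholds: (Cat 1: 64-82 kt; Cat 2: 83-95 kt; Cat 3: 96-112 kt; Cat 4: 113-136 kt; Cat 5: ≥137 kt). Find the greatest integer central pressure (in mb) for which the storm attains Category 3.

938 mb

Category 3 begins at V = 96 kt.
Required ΔP = (96/5.9)^(1/0.653) = 16.271^1.531 ≈ 71.64 mb.
P_c ≤ 1010 − 71.64 = 938.36, so the highest integer P_c is 938 mb.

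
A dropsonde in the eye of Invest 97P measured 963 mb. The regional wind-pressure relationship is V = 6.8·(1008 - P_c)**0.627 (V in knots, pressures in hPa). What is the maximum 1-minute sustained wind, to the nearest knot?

ΔP = 1008 − 963 = 45 mb.
45^0.627 ≈ 10.878.
V ≈ 6.8 × 10.878 ≈ 74.0 kt.

74 kt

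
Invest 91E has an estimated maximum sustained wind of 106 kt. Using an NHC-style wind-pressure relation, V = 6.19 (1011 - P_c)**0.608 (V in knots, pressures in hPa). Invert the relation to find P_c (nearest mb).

904 mb

ΔP = (V / 6.19)^(1/0.608) = (106/6.19)^1.645.
106/6.19 = 17.124; 17.124^1.645 ≈ 106.90 mb.
P_c = 1011 − 106.90 = 904.10 ≈ 904 mb.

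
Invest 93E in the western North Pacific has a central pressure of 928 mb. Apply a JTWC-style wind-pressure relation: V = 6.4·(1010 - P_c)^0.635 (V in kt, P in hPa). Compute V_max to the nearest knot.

105 kt

ΔP = 1010 − 928 = 82 mb.
82^0.635 ≈ 16.416.
V ≈ 6.4 × 16.416 ≈ 105.1 kt.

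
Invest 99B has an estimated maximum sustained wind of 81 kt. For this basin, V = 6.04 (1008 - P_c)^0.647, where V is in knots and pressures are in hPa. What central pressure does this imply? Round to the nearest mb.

953 mb

ΔP = (V / 6.04)^(1/0.647) = (81/6.04)^1.546.
81/6.04 = 13.411; 13.411^1.546 ≈ 55.28 mb.
P_c = 1008 − 55.28 = 952.72 ≈ 953 mb.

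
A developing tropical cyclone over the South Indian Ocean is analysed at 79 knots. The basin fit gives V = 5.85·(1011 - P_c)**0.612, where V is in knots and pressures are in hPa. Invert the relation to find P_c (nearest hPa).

ΔP = (V / 5.85)^(1/0.612) = (79/5.85)^1.634.
79/5.85 = 13.504; 13.504^1.634 ≈ 70.34 hPa.
P_c = 1011 − 70.34 = 940.66 ≈ 941 hPa.

941 hPa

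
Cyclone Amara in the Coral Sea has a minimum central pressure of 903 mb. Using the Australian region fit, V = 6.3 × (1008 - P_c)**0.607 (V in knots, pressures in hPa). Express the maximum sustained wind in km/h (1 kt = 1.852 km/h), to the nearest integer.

197 km/h

ΔP = 1008 − 903 = 105 mb.
V ≈ 6.3 × 105^0.607 = 6.3 × 16.860 ≈ 106.219 kt.
106.219 × 1.852 ≈ 196.72 km/h → 197 km/h.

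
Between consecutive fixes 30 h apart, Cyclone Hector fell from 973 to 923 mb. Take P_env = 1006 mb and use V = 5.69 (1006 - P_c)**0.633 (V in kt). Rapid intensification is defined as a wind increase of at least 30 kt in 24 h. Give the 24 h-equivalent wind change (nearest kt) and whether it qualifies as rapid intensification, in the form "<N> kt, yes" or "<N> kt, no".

V₁: ΔP = 33, V ≈ 5.69 × 33^0.633 ≈ 52.04 kt.
V₂: ΔP = 83, V ≈ 5.69 × 83^0.633 ≈ 93.30 kt.
ΔV over 30 h = 41.26 kt → 24 h equivalent = 41.26 × 24/30 ≈ 33.01 kt.
33 kt ≥ 30 kt ⇒ rapid intensification.

33 kt, yes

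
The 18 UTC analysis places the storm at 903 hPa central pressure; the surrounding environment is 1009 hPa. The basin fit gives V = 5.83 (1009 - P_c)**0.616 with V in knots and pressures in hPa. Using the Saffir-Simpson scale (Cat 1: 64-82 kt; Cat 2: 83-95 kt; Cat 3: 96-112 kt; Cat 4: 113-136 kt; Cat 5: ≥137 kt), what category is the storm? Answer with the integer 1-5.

3

ΔP = 1009 − 903 = 106 hPa.
V ≈ 5.83 × 106^0.616 = 5.83 × 17.68 ≈ 103 kt.
103 kt falls in the Category 3 band.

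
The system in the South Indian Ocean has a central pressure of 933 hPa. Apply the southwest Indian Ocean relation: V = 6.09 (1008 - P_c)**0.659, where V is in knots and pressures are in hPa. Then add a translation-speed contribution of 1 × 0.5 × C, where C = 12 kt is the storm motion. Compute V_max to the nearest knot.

ΔP = 1008 − 933 = 75 hPa.
75^0.659 ≈ 17.205.
V ≈ 6.09 × 17.205 ≈ 104.8 kt.
Translation term: 1 × 0.5 × 12 = 6 kt.
Corrected V ≈ 110.8 kt → 111 kt.

111 kt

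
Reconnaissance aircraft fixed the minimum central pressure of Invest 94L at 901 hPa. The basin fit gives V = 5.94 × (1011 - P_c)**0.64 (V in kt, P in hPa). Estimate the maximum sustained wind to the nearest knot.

ΔP = 1011 − 901 = 110 hPa.
110^0.64 ≈ 20.253.
V ≈ 5.94 × 20.253 ≈ 120.3 kt.

120 kt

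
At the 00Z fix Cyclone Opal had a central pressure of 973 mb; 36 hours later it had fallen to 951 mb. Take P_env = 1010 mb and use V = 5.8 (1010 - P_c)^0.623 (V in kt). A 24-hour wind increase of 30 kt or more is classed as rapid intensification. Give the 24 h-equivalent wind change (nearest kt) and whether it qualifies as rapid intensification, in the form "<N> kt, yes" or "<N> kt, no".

V₁: ΔP = 37, V ≈ 5.8 × 37^0.623 ≈ 55.01 kt.
V₂: ΔP = 59, V ≈ 5.8 × 59^0.623 ≈ 73.56 kt.
ΔV over 36 h = 18.55 kt → 24 h equivalent = 18.55 × 24/36 ≈ 12.37 kt.
12 kt < 30 kt ⇒ not rapid intensification.

12 kt, no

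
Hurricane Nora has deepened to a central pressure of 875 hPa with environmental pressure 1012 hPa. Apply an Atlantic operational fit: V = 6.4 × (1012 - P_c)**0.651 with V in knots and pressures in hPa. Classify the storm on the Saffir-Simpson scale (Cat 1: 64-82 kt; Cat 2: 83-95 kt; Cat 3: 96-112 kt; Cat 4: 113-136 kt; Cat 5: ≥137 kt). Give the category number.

ΔP = 1012 − 875 = 137 hPa.
V ≈ 6.4 × 137^0.651 = 6.4 × 24.60 ≈ 157 kt.
157 kt falls in the Category 5 band.

5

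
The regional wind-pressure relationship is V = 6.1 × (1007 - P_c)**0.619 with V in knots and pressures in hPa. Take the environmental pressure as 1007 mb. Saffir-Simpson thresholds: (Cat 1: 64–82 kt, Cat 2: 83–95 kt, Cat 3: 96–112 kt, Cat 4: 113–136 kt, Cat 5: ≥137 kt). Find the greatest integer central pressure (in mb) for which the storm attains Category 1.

Category 1 begins at V = 64 kt.
Required ΔP = (64/6.1)^(1/0.619) = 10.492^1.616 ≈ 44.59 mb.
P_c ≤ 1007 − 44.59 = 962.41, so the highest integer P_c is 962 mb.

962 mb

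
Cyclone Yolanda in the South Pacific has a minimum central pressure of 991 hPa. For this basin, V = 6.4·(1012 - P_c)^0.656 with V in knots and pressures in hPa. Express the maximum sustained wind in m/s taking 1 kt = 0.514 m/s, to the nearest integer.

ΔP = 1012 − 991 = 21 hPa.
V ≈ 6.4 × 21^0.656 = 6.4 × 7.368 ≈ 47.158 kt.
47.158 × 0.514 ≈ 24.24 m/s → 24 m/s.

24 m/s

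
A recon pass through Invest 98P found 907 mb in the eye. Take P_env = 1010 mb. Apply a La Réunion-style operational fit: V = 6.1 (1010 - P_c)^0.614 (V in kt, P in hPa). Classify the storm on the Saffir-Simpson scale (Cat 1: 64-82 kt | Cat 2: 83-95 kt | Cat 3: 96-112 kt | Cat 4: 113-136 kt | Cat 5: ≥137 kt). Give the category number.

ΔP = 1010 − 907 = 103 mb.
V ≈ 6.1 × 103^0.614 = 6.1 × 17.21 ≈ 105 kt.
105 kt falls in the Category 3 band.

3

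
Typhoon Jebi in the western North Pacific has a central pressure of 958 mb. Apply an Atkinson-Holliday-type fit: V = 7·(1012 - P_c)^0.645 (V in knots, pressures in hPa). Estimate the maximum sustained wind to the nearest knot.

92 kt

ΔP = 1012 − 958 = 54 mb.
54^0.645 ≈ 13.104.
V ≈ 7 × 13.104 ≈ 91.7 kt.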